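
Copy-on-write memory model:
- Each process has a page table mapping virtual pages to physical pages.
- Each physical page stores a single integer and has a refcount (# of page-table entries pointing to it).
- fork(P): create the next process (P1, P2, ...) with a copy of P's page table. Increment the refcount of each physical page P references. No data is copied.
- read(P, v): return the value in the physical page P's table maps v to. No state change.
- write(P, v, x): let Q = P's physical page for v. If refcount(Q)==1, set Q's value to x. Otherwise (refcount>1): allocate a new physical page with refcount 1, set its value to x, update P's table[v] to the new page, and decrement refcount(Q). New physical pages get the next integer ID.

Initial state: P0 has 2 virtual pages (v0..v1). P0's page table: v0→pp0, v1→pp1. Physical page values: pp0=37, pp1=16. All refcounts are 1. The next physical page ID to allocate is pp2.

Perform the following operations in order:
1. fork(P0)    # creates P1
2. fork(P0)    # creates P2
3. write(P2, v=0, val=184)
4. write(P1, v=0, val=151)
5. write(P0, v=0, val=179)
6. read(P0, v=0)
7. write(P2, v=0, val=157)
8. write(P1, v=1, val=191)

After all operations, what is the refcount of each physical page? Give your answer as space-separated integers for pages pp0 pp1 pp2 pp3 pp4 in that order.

Op 1: fork(P0) -> P1. 2 ppages; refcounts: pp0:2 pp1:2
Op 2: fork(P0) -> P2. 2 ppages; refcounts: pp0:3 pp1:3
Op 3: write(P2, v0, 184). refcount(pp0)=3>1 -> COPY to pp2. 3 ppages; refcounts: pp0:2 pp1:3 pp2:1
Op 4: write(P1, v0, 151). refcount(pp0)=2>1 -> COPY to pp3. 4 ppages; refcounts: pp0:1 pp1:3 pp2:1 pp3:1
Op 5: write(P0, v0, 179). refcount(pp0)=1 -> write in place. 4 ppages; refcounts: pp0:1 pp1:3 pp2:1 pp3:1
Op 6: read(P0, v0) -> 179. No state change.
Op 7: write(P2, v0, 157). refcount(pp2)=1 -> write in place. 4 ppages; refcounts: pp0:1 pp1:3 pp2:1 pp3:1
Op 8: write(P1, v1, 191). refcount(pp1)=3>1 -> COPY to pp4. 5 ppages; refcounts: pp0:1 pp1:2 pp2:1 pp3:1 pp4:1

Answer: 1 2 1 1 1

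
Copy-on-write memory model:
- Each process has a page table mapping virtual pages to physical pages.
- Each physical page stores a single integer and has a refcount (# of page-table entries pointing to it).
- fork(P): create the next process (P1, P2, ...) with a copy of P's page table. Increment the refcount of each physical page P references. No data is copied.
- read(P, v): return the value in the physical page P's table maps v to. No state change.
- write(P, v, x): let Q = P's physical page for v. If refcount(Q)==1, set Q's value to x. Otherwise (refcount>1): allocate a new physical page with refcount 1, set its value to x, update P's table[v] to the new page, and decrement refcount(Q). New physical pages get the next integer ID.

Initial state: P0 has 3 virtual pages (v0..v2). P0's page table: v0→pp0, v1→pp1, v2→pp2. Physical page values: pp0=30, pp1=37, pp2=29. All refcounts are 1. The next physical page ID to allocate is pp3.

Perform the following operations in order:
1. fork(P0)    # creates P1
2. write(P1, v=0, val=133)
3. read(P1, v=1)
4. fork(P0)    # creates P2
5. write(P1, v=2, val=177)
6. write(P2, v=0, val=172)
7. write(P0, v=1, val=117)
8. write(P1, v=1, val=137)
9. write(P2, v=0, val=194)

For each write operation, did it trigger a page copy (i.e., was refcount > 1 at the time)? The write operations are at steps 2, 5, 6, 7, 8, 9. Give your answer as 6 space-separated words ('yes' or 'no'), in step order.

Op 1: fork(P0) -> P1. 3 ppages; refcounts: pp0:2 pp1:2 pp2:2
Op 2: write(P1, v0, 133). refcount(pp0)=2>1 -> COPY to pp3. 4 ppages; refcounts: pp0:1 pp1:2 pp2:2 pp3:1
Op 3: read(P1, v1) -> 37. No state change.
Op 4: fork(P0) -> P2. 4 ppages; refcounts: pp0:2 pp1:3 pp2:3 pp3:1
Op 5: write(P1, v2, 177). refcount(pp2)=3>1 -> COPY to pp4. 5 ppages; refcounts: pp0:2 pp1:3 pp2:2 pp3:1 pp4:1
Op 6: write(P2, v0, 172). refcount(pp0)=2>1 -> COPY to pp5. 6 ppages; refcounts: pp0:1 pp1:3 pp2:2 pp3:1 pp4:1 pp5:1
Op 7: write(P0, v1, 117). refcount(pp1)=3>1 -> COPY to pp6. 7 ppages; refcounts: pp0:1 pp1:2 pp2:2 pp3:1 pp4:1 pp5:1 pp6:1
Op 8: write(P1, v1, 137). refcount(pp1)=2>1 -> COPY to pp7. 8 ppages; refcounts: pp0:1 pp1:1 pp2:2 pp3:1 pp4:1 pp5:1 pp6:1 pp7:1
Op 9: write(P2, v0, 194). refcount(pp5)=1 -> write in place. 8 ppages; refcounts: pp0:1 pp1:1 pp2:2 pp3:1 pp4:1 pp5:1 pp6:1 pp7:1

yes yes yes yes yes no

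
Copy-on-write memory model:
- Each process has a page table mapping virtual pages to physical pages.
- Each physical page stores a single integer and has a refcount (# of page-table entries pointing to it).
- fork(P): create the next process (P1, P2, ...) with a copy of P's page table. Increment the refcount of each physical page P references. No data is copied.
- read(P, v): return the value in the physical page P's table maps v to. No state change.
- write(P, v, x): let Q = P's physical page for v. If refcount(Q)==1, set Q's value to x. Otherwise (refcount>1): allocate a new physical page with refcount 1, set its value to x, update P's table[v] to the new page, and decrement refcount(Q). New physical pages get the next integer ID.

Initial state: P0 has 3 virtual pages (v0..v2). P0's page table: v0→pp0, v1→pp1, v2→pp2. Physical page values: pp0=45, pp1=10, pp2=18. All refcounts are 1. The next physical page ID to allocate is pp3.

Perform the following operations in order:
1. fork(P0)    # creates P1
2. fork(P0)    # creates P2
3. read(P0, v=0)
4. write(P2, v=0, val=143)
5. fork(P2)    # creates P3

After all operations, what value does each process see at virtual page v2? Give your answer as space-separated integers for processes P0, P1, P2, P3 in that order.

Answer: 18 18 18 18

Derivation:
Op 1: fork(P0) -> P1. 3 ppages; refcounts: pp0:2 pp1:2 pp2:2
Op 2: fork(P0) -> P2. 3 ppages; refcounts: pp0:3 pp1:3 pp2:3
Op 3: read(P0, v0) -> 45. No state change.
Op 4: write(P2, v0, 143). refcount(pp0)=3>1 -> COPY to pp3. 4 ppages; refcounts: pp0:2 pp1:3 pp2:3 pp3:1
Op 5: fork(P2) -> P3. 4 ppages; refcounts: pp0:2 pp1:4 pp2:4 pp3:2
P0: v2 -> pp2 = 18
P1: v2 -> pp2 = 18
P2: v2 -> pp2 = 18
P3: v2 -> pp2 = 18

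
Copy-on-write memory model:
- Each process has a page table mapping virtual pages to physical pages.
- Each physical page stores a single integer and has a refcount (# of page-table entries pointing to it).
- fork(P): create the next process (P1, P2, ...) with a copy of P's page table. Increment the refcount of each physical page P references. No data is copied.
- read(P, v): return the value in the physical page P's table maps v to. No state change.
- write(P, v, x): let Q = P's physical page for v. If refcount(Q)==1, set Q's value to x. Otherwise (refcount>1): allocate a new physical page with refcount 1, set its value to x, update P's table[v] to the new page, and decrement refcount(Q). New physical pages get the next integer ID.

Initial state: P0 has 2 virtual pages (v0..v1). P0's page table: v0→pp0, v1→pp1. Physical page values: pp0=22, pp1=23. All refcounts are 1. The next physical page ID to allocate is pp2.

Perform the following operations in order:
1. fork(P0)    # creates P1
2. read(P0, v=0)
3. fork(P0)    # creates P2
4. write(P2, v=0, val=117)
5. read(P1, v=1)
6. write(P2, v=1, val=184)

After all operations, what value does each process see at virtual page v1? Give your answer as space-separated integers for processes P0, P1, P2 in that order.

Op 1: fork(P0) -> P1. 2 ppages; refcounts: pp0:2 pp1:2
Op 2: read(P0, v0) -> 22. No state change.
Op 3: fork(P0) -> P2. 2 ppages; refcounts: pp0:3 pp1:3
Op 4: write(P2, v0, 117). refcount(pp0)=3>1 -> COPY to pp2. 3 ppages; refcounts: pp0:2 pp1:3 pp2:1
Op 5: read(P1, v1) -> 23. No state change.
Op 6: write(P2, v1, 184). refcount(pp1)=3>1 -> COPY to pp3. 4 ppages; refcounts: pp0:2 pp1:2 pp2:1 pp3:1
P0: v1 -> pp1 = 23
P1: v1 -> pp1 = 23
P2: v1 -> pp3 = 184

Answer: 23 23 184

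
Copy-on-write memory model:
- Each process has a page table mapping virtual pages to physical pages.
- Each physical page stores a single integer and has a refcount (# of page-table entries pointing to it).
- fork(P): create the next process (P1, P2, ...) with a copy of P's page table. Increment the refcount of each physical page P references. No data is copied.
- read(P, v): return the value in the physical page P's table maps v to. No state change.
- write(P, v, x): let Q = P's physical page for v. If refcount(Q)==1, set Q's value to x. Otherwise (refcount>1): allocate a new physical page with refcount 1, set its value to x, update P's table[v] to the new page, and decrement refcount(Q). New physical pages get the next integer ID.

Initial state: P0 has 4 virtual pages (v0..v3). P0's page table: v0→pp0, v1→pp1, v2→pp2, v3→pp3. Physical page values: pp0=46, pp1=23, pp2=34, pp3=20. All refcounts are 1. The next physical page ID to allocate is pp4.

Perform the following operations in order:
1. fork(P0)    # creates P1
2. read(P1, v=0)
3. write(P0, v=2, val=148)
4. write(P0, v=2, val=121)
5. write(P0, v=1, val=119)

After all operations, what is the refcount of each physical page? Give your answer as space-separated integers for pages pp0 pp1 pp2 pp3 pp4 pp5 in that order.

Answer: 2 1 1 2 1 1

Derivation:
Op 1: fork(P0) -> P1. 4 ppages; refcounts: pp0:2 pp1:2 pp2:2 pp3:2
Op 2: read(P1, v0) -> 46. No state change.
Op 3: write(P0, v2, 148). refcount(pp2)=2>1 -> COPY to pp4. 5 ppages; refcounts: pp0:2 pp1:2 pp2:1 pp3:2 pp4:1
Op 4: write(P0, v2, 121). refcount(pp4)=1 -> write in place. 5 ppages; refcounts: pp0:2 pp1:2 pp2:1 pp3:2 pp4:1
Op 5: write(P0, v1, 119). refcount(pp1)=2>1 -> COPY to pp5. 6 ppages; refcounts: pp0:2 pp1:1 pp2:1 pp3:2 pp4:1 pp5:1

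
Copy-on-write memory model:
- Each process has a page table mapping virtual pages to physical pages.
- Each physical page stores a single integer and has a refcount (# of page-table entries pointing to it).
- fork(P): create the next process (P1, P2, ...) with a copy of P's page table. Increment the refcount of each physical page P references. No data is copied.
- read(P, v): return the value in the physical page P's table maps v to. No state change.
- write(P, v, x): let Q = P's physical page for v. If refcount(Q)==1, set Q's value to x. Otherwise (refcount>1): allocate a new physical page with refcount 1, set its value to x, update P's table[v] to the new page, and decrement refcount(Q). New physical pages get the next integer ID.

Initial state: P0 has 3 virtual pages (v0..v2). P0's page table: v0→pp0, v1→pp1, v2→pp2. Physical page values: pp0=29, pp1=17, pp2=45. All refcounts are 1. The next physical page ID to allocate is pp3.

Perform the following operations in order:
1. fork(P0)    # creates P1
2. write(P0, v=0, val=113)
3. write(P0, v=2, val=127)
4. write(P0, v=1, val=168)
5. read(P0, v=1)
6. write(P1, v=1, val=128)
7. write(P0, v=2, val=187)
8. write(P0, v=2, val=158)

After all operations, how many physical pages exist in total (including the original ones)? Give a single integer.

Answer: 6

Derivation:
Op 1: fork(P0) -> P1. 3 ppages; refcounts: pp0:2 pp1:2 pp2:2
Op 2: write(P0, v0, 113). refcount(pp0)=2>1 -> COPY to pp3. 4 ppages; refcounts: pp0:1 pp1:2 pp2:2 pp3:1
Op 3: write(P0, v2, 127). refcount(pp2)=2>1 -> COPY to pp4. 5 ppages; refcounts: pp0:1 pp1:2 pp2:1 pp3:1 pp4:1
Op 4: write(P0, v1, 168). refcount(pp1)=2>1 -> COPY to pp5. 6 ppages; refcounts: pp0:1 pp1:1 pp2:1 pp3:1 pp4:1 pp5:1
Op 5: read(P0, v1) -> 168. No state change.
Op 6: write(P1, v1, 128). refcount(pp1)=1 -> write in place. 6 ppages; refcounts: pp0:1 pp1:1 pp2:1 pp3:1 pp4:1 pp5:1
Op 7: write(P0, v2, 187). refcount(pp4)=1 -> write in place. 6 ppages; refcounts: pp0:1 pp1:1 pp2:1 pp3:1 pp4:1 pp5:1
Op 8: write(P0, v2, 158). refcount(pp4)=1 -> write in place. 6 ppages; refcounts: pp0:1 pp1:1 pp2:1 pp3:1 pp4:1 pp5:1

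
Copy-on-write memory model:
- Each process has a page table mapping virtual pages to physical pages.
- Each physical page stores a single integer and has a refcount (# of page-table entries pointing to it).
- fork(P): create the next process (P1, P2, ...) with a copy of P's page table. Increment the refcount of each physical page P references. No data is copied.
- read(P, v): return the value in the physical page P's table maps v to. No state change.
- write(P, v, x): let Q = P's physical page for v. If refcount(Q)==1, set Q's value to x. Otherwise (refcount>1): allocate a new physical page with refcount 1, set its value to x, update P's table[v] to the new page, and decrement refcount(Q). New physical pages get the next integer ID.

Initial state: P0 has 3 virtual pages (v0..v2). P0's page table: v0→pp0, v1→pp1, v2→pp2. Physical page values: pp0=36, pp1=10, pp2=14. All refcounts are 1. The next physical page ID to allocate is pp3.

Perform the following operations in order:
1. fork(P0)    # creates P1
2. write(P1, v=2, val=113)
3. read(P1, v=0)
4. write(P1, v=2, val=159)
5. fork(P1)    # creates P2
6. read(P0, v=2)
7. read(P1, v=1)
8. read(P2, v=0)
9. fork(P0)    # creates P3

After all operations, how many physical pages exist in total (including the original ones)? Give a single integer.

Op 1: fork(P0) -> P1. 3 ppages; refcounts: pp0:2 pp1:2 pp2:2
Op 2: write(P1, v2, 113). refcount(pp2)=2>1 -> COPY to pp3. 4 ppages; refcounts: pp0:2 pp1:2 pp2:1 pp3:1
Op 3: read(P1, v0) -> 36. No state change.
Op 4: write(P1, v2, 159). refcount(pp3)=1 -> write in place. 4 ppages; refcounts: pp0:2 pp1:2 pp2:1 pp3:1
Op 5: fork(P1) -> P2. 4 ppages; refcounts: pp0:3 pp1:3 pp2:1 pp3:2
Op 6: read(P0, v2) -> 14. No state change.
Op 7: read(P1, v1) -> 10. No state change.
Op 8: read(P2, v0) -> 36. No state change.
Op 9: fork(P0) -> P3. 4 ppages; refcounts: pp0:4 pp1:4 pp2:2 pp3:2

Answer: 4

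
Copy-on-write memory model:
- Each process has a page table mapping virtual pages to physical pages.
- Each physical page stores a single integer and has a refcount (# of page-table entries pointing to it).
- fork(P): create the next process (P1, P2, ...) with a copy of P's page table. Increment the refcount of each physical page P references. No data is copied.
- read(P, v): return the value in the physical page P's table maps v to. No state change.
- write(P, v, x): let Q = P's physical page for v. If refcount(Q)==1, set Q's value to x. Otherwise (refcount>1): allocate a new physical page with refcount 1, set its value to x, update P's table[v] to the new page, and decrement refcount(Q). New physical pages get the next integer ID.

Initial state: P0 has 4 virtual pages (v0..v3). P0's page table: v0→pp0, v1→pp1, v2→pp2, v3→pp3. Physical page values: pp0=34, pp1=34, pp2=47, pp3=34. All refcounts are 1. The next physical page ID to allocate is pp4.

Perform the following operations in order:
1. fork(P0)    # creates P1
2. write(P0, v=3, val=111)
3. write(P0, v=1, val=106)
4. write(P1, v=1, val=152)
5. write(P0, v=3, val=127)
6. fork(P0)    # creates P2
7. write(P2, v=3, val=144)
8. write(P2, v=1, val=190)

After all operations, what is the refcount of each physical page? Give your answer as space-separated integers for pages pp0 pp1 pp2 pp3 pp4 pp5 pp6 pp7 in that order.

Op 1: fork(P0) -> P1. 4 ppages; refcounts: pp0:2 pp1:2 pp2:2 pp3:2
Op 2: write(P0, v3, 111). refcount(pp3)=2>1 -> COPY to pp4. 5 ppages; refcounts: pp0:2 pp1:2 pp2:2 pp3:1 pp4:1
Op 3: write(P0, v1, 106). refcount(pp1)=2>1 -> COPY to pp5. 6 ppages; refcounts: pp0:2 pp1:1 pp2:2 pp3:1 pp4:1 pp5:1
Op 4: write(P1, v1, 152). refcount(pp1)=1 -> write in place. 6 ppages; refcounts: pp0:2 pp1:1 pp2:2 pp3:1 pp4:1 pp5:1
Op 5: write(P0, v3, 127). refcount(pp4)=1 -> write in place. 6 ppages; refcounts: pp0:2 pp1:1 pp2:2 pp3:1 pp4:1 pp5:1
Op 6: fork(P0) -> P2. 6 ppages; refcounts: pp0:3 pp1:1 pp2:3 pp3:1 pp4:2 pp5:2
Op 7: write(P2, v3, 144). refcount(pp4)=2>1 -> COPY to pp6. 7 ppages; refcounts: pp0:3 pp1:1 pp2:3 pp3:1 pp4:1 pp5:2 pp6:1
Op 8: write(P2, v1, 190). refcount(pp5)=2>1 -> COPY to pp7. 8 ppages; refcounts: pp0:3 pp1:1 pp2:3 pp3:1 pp4:1 pp5:1 pp6:1 pp7:1

Answer: 3 1 3 1 1 1 1 1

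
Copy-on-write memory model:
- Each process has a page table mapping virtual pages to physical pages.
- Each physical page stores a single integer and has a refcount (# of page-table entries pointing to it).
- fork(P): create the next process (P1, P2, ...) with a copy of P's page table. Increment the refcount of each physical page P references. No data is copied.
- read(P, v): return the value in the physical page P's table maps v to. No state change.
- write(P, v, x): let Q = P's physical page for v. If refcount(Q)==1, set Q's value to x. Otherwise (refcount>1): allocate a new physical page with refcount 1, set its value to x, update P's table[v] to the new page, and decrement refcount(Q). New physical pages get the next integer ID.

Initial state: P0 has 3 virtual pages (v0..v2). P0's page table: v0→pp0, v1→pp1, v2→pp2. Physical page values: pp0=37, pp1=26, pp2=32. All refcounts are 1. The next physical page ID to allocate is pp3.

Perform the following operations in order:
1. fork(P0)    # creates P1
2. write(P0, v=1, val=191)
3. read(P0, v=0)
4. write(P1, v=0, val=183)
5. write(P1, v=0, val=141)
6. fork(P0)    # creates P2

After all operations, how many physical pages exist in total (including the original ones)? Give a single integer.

Op 1: fork(P0) -> P1. 3 ppages; refcounts: pp0:2 pp1:2 pp2:2
Op 2: write(P0, v1, 191). refcount(pp1)=2>1 -> COPY to pp3. 4 ppages; refcounts: pp0:2 pp1:1 pp2:2 pp3:1
Op 3: read(P0, v0) -> 37. No state change.
Op 4: write(P1, v0, 183). refcount(pp0)=2>1 -> COPY to pp4. 5 ppages; refcounts: pp0:1 pp1:1 pp2:2 pp3:1 pp4:1
Op 5: write(P1, v0, 141). refcount(pp4)=1 -> write in place. 5 ppages; refcounts: pp0:1 pp1:1 pp2:2 pp3:1 pp4:1
Op 6: fork(P0) -> P2. 5 ppages; refcounts: pp0:2 pp1:1 pp2:3 pp3:2 pp4:1

Answer: 5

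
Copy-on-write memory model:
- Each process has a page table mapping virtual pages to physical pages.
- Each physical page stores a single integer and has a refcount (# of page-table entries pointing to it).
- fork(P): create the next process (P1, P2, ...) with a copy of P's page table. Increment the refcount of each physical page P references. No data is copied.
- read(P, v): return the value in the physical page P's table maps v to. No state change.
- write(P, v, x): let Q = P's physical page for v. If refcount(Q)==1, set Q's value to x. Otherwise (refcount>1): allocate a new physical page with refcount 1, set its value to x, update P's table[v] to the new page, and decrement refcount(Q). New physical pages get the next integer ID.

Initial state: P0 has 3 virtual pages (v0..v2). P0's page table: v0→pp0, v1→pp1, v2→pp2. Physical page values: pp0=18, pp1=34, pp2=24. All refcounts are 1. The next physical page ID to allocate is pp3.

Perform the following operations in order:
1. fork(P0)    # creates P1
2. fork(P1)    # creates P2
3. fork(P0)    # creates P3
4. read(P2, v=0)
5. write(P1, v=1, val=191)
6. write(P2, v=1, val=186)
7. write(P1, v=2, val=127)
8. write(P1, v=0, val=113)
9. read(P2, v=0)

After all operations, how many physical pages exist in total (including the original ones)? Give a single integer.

Answer: 7

Derivation:
Op 1: fork(P0) -> P1. 3 ppages; refcounts: pp0:2 pp1:2 pp2:2
Op 2: fork(P1) -> P2. 3 ppages; refcounts: pp0:3 pp1:3 pp2:3
Op 3: fork(P0) -> P3. 3 ppages; refcounts: pp0:4 pp1:4 pp2:4
Op 4: read(P2, v0) -> 18. No state change.
Op 5: write(P1, v1, 191). refcount(pp1)=4>1 -> COPY to pp3. 4 ppages; refcounts: pp0:4 pp1:3 pp2:4 pp3:1
Op 6: write(P2, v1, 186). refcount(pp1)=3>1 -> COPY to pp4. 5 ppages; refcounts: pp0:4 pp1:2 pp2:4 pp3:1 pp4:1
Op 7: write(P1, v2, 127). refcount(pp2)=4>1 -> COPY to pp5. 6 ppages; refcounts: pp0:4 pp1:2 pp2:3 pp3:1 pp4:1 pp5:1
Op 8: write(P1, v0, 113). refcount(pp0)=4>1 -> COPY to pp6. 7 ppages; refcounts: pp0:3 pp1:2 pp2:3 pp3:1 pp4:1 pp5:1 pp6:1
Op 9: read(P2, v0) -> 18. No state change.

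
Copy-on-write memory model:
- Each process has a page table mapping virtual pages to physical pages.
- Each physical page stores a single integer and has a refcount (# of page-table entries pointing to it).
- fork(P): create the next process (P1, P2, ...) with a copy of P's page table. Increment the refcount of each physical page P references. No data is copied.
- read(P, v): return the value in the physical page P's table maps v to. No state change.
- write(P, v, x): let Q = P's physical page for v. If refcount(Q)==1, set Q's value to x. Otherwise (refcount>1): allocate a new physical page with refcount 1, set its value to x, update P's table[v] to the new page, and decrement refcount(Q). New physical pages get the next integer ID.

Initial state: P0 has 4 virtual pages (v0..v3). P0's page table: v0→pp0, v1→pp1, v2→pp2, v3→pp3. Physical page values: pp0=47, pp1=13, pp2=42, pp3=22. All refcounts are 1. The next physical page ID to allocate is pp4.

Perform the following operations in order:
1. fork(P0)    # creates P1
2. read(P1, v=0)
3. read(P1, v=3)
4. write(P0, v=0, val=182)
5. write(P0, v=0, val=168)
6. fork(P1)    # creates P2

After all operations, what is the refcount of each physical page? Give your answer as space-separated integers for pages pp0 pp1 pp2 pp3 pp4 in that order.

Op 1: fork(P0) -> P1. 4 ppages; refcounts: pp0:2 pp1:2 pp2:2 pp3:2
Op 2: read(P1, v0) -> 47. No state change.
Op 3: read(P1, v3) -> 22. No state change.
Op 4: write(P0, v0, 182). refcount(pp0)=2>1 -> COPY to pp4. 5 ppages; refcounts: pp0:1 pp1:2 pp2:2 pp3:2 pp4:1
Op 5: write(P0, v0, 168). refcount(pp4)=1 -> write in place. 5 ppages; refcounts: pp0:1 pp1:2 pp2:2 pp3:2 pp4:1
Op 6: fork(P1) -> P2. 5 ppages; refcounts: pp0:2 pp1:3 pp2:3 pp3:3 pp4:1

Answer: 2 3 3 3 1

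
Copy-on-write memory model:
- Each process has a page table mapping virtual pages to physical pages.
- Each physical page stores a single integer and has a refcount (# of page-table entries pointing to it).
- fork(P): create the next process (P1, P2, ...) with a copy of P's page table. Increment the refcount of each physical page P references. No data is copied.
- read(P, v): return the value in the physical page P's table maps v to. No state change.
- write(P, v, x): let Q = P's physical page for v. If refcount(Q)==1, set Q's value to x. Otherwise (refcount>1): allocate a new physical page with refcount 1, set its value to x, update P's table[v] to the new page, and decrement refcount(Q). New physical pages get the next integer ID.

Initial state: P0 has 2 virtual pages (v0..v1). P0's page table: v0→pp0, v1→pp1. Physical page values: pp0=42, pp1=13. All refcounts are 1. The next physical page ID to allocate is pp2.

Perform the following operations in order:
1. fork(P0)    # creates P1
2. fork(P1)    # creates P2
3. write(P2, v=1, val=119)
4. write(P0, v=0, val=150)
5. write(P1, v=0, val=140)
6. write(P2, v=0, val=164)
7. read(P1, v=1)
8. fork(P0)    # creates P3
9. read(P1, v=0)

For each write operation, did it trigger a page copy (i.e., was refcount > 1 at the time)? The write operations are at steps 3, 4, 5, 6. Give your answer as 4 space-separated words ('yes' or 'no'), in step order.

Op 1: fork(P0) -> P1. 2 ppages; refcounts: pp0:2 pp1:2
Op 2: fork(P1) -> P2. 2 ppages; refcounts: pp0:3 pp1:3
Op 3: write(P2, v1, 119). refcount(pp1)=3>1 -> COPY to pp2. 3 ppages; refcounts: pp0:3 pp1:2 pp2:1
Op 4: write(P0, v0, 150). refcount(pp0)=3>1 -> COPY to pp3. 4 ppages; refcounts: pp0:2 pp1:2 pp2:1 pp3:1
Op 5: write(P1, v0, 140). refcount(pp0)=2>1 -> COPY to pp4. 5 ppages; refcounts: pp0:1 pp1:2 pp2:1 pp3:1 pp4:1
Op 6: write(P2, v0, 164). refcount(pp0)=1 -> write in place. 5 ppages; refcounts: pp0:1 pp1:2 pp2:1 pp3:1 pp4:1
Op 7: read(P1, v1) -> 13. No state change.
Op 8: fork(P0) -> P3. 5 ppages; refcounts: pp0:1 pp1:3 pp2:1 pp3:2 pp4:1
Op 9: read(P1, v0) -> 140. No state change.

yes yes yes no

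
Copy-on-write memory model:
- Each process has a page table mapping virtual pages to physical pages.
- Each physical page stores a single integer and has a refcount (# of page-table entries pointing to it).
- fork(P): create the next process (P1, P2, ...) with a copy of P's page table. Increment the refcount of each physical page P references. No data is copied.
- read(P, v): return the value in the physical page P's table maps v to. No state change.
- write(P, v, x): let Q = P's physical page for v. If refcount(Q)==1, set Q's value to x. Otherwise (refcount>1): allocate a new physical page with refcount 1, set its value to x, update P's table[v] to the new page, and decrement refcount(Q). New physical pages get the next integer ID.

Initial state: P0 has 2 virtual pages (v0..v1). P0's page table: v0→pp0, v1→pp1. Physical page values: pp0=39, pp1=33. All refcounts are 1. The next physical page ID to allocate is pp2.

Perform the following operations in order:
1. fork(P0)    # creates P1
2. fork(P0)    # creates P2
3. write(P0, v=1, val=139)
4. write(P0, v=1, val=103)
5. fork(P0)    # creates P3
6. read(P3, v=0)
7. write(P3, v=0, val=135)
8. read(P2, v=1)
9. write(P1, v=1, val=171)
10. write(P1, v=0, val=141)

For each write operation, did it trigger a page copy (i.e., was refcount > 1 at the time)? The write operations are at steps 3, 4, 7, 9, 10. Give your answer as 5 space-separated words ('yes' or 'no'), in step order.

Op 1: fork(P0) -> P1. 2 ppages; refcounts: pp0:2 pp1:2
Op 2: fork(P0) -> P2. 2 ppages; refcounts: pp0:3 pp1:3
Op 3: write(P0, v1, 139). refcount(pp1)=3>1 -> COPY to pp2. 3 ppages; refcounts: pp0:3 pp1:2 pp2:1
Op 4: write(P0, v1, 103). refcount(pp2)=1 -> write in place. 3 ppages; refcounts: pp0:3 pp1:2 pp2:1
Op 5: fork(P0) -> P3. 3 ppages; refcounts: pp0:4 pp1:2 pp2:2
Op 6: read(P3, v0) -> 39. No state change.
Op 7: write(P3, v0, 135). refcount(pp0)=4>1 -> COPY to pp3. 4 ppages; refcounts: pp0:3 pp1:2 pp2:2 pp3:1
Op 8: read(P2, v1) -> 33. No state change.
Op 9: write(P1, v1, 171). refcount(pp1)=2>1 -> COPY to pp4. 5 ppages; refcounts: pp0:3 pp1:1 pp2:2 pp3:1 pp4:1
Op 10: write(P1, v0, 141). refcount(pp0)=3>1 -> COPY to pp5. 6 ppages; refcounts: pp0:2 pp1:1 pp2:2 pp3:1 pp4:1 pp5:1

yes no yes yes yes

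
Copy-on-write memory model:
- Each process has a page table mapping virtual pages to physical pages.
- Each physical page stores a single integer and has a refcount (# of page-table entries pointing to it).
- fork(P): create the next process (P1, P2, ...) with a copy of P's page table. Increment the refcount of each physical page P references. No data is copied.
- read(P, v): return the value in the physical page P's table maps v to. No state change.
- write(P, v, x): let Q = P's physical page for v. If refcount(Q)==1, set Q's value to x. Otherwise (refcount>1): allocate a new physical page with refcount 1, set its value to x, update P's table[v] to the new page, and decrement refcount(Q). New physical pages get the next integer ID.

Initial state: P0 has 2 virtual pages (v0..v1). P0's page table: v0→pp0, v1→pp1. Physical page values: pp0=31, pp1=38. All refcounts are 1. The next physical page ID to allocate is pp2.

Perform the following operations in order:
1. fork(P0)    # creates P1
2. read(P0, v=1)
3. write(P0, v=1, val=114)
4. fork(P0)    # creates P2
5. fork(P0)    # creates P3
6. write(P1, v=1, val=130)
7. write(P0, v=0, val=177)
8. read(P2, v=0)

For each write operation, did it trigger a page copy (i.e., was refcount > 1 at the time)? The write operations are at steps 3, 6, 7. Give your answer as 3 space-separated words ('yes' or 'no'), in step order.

Op 1: fork(P0) -> P1. 2 ppages; refcounts: pp0:2 pp1:2
Op 2: read(P0, v1) -> 38. No state change.
Op 3: write(P0, v1, 114). refcount(pp1)=2>1 -> COPY to pp2. 3 ppages; refcounts: pp0:2 pp1:1 pp2:1
Op 4: fork(P0) -> P2. 3 ppages; refcounts: pp0:3 pp1:1 pp2:2
Op 5: fork(P0) -> P3. 3 ppages; refcounts: pp0:4 pp1:1 pp2:3
Op 6: write(P1, v1, 130). refcount(pp1)=1 -> write in place. 3 ppages; refcounts: pp0:4 pp1:1 pp2:3
Op 7: write(P0, v0, 177). refcount(pp0)=4>1 -> COPY to pp3. 4 ppages; refcounts: pp0:3 pp1:1 pp2:3 pp3:1
Op 8: read(P2, v0) -> 31. No state change.

yes no yes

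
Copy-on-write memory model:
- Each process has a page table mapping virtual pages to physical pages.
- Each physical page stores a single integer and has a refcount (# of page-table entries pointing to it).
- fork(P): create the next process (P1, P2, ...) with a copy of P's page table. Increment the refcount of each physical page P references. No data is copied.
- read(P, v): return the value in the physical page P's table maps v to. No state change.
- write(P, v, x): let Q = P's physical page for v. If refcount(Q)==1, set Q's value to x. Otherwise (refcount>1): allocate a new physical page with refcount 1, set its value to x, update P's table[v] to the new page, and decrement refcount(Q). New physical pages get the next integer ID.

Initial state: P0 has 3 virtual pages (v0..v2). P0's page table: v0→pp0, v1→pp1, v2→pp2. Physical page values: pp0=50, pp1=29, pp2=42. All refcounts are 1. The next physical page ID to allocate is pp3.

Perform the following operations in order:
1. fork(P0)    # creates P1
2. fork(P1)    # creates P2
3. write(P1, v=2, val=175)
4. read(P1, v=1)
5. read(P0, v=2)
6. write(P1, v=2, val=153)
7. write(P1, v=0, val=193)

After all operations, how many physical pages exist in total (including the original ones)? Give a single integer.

Answer: 5

Derivation:
Op 1: fork(P0) -> P1. 3 ppages; refcounts: pp0:2 pp1:2 pp2:2
Op 2: fork(P1) -> P2. 3 ppages; refcounts: pp0:3 pp1:3 pp2:3
Op 3: write(P1, v2, 175). refcount(pp2)=3>1 -> COPY to pp3. 4 ppages; refcounts: pp0:3 pp1:3 pp2:2 pp3:1
Op 4: read(P1, v1) -> 29. No state change.
Op 5: read(P0, v2) -> 42. No state change.
Op 6: write(P1, v2, 153). refcount(pp3)=1 -> write in place. 4 ppages; refcounts: pp0:3 pp1:3 pp2:2 pp3:1
Op 7: write(P1, v0, 193). refcount(pp0)=3>1 -> COPY to pp4. 5 ppages; refcounts: pp0:2 pp1:3 pp2:2 pp3:1 pp4:1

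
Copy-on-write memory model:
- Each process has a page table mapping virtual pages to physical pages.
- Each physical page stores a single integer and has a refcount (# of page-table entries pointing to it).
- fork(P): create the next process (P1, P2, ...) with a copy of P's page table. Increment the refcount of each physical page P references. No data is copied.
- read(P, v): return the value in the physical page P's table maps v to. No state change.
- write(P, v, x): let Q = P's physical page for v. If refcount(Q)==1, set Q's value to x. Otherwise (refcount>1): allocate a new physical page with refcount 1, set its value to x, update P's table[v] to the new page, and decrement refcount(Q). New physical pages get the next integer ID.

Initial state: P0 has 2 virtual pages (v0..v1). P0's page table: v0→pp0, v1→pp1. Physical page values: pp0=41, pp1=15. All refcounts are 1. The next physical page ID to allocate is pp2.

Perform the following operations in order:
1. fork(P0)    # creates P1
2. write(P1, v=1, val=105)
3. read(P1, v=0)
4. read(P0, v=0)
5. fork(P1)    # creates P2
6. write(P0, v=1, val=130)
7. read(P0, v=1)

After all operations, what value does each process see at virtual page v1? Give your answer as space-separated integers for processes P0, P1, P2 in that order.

Op 1: fork(P0) -> P1. 2 ppages; refcounts: pp0:2 pp1:2
Op 2: write(P1, v1, 105). refcount(pp1)=2>1 -> COPY to pp2. 3 ppages; refcounts: pp0:2 pp1:1 pp2:1
Op 3: read(P1, v0) -> 41. No state change.
Op 4: read(P0, v0) -> 41. No state change.
Op 5: fork(P1) -> P2. 3 ppages; refcounts: pp0:3 pp1:1 pp2:2
Op 6: write(P0, v1, 130). refcount(pp1)=1 -> write in place. 3 ppages; refcounts: pp0:3 pp1:1 pp2:2
Op 7: read(P0, v1) -> 130. No state change.
P0: v1 -> pp1 = 130
P1: v1 -> pp2 = 105
P2: v1 -> pp2 = 105

Answer: 130 105 105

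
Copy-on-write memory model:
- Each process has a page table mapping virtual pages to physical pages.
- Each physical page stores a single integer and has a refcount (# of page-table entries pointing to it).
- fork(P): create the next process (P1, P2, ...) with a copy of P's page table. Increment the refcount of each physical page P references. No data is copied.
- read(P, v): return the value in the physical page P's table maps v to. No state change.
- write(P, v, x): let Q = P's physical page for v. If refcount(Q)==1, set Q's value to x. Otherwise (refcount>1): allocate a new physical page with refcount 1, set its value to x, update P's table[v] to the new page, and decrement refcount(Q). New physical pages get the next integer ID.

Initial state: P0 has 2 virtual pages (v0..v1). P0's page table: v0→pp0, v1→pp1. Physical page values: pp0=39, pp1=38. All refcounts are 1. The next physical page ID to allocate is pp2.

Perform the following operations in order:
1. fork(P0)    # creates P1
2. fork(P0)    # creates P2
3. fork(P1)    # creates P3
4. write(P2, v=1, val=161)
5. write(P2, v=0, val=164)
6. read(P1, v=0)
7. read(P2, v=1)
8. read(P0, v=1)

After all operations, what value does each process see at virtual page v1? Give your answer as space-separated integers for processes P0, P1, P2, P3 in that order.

Answer: 38 38 161 38

Derivation:
Op 1: fork(P0) -> P1. 2 ppages; refcounts: pp0:2 pp1:2
Op 2: fork(P0) -> P2. 2 ppages; refcounts: pp0:3 pp1:3
Op 3: fork(P1) -> P3. 2 ppages; refcounts: pp0:4 pp1:4
Op 4: write(P2, v1, 161). refcount(pp1)=4>1 -> COPY to pp2. 3 ppages; refcounts: pp0:4 pp1:3 pp2:1
Op 5: write(P2, v0, 164). refcount(pp0)=4>1 -> COPY to pp3. 4 ppages; refcounts: pp0:3 pp1:3 pp2:1 pp3:1
Op 6: read(P1, v0) -> 39. No state change.
Op 7: read(P2, v1) -> 161. No state change.
Op 8: read(P0, v1) -> 38. No state change.
P0: v1 -> pp1 = 38
P1: v1 -> pp1 = 38
P2: v1 -> pp2 = 161
P3: v1 -> pp1 = 38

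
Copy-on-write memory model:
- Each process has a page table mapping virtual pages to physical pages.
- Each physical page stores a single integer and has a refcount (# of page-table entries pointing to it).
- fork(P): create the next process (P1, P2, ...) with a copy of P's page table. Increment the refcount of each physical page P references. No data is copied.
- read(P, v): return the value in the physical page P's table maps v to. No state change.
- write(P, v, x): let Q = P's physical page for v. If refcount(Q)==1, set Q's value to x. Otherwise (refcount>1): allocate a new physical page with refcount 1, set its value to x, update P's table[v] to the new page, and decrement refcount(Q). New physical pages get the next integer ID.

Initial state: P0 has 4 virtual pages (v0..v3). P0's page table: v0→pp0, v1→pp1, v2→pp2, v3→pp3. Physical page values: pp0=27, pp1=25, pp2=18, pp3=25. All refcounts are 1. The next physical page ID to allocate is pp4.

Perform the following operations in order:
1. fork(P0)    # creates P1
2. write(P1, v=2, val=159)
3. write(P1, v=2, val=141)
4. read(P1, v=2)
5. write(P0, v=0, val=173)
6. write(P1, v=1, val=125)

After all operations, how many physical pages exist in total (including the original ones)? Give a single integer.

Op 1: fork(P0) -> P1. 4 ppages; refcounts: pp0:2 pp1:2 pp2:2 pp3:2
Op 2: write(P1, v2, 159). refcount(pp2)=2>1 -> COPY to pp4. 5 ppages; refcounts: pp0:2 pp1:2 pp2:1 pp3:2 pp4:1
Op 3: write(P1, v2, 141). refcount(pp4)=1 -> write in place. 5 ppages; refcounts: pp0:2 pp1:2 pp2:1 pp3:2 pp4:1
Op 4: read(P1, v2) -> 141. No state change.
Op 5: write(P0, v0, 173). refcount(pp0)=2>1 -> COPY to pp5. 6 ppages; refcounts: pp0:1 pp1:2 pp2:1 pp3:2 pp4:1 pp5:1
Op 6: write(P1, v1, 125). refcount(pp1)=2>1 -> COPY to pp6. 7 ppages; refcounts: pp0:1 pp1:1 pp2:1 pp3:2 pp4:1 pp5:1 pp6:1

Answer: 7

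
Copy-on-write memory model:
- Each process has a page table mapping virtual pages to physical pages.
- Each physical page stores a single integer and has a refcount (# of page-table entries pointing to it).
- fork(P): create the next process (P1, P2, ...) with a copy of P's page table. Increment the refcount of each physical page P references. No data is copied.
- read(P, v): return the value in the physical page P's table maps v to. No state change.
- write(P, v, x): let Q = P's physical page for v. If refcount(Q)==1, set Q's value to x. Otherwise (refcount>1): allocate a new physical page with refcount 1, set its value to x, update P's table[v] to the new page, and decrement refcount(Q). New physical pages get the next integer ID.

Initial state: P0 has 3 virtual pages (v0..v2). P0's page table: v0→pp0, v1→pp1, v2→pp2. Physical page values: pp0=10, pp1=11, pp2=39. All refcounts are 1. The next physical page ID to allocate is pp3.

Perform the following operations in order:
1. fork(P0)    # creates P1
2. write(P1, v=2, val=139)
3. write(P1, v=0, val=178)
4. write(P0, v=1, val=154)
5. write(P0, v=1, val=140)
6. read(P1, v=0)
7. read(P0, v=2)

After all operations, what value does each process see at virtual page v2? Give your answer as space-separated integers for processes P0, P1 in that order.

Op 1: fork(P0) -> P1. 3 ppages; refcounts: pp0:2 pp1:2 pp2:2
Op 2: write(P1, v2, 139). refcount(pp2)=2>1 -> COPY to pp3. 4 ppages; refcounts: pp0:2 pp1:2 pp2:1 pp3:1
Op 3: write(P1, v0, 178). refcount(pp0)=2>1 -> COPY to pp4. 5 ppages; refcounts: pp0:1 pp1:2 pp2:1 pp3:1 pp4:1
Op 4: write(P0, v1, 154). refcount(pp1)=2>1 -> COPY to pp5. 6 ppages; refcounts: pp0:1 pp1:1 pp2:1 pp3:1 pp4:1 pp5:1
Op 5: write(P0, v1, 140). refcount(pp5)=1 -> write in place. 6 ppages; refcounts: pp0:1 pp1:1 pp2:1 pp3:1 pp4:1 pp5:1
Op 6: read(P1, v0) -> 178. No state change.
Op 7: read(P0, v2) -> 39. No state change.
P0: v2 -> pp2 = 39
P1: v2 -> pp3 = 139

Answer: 39 139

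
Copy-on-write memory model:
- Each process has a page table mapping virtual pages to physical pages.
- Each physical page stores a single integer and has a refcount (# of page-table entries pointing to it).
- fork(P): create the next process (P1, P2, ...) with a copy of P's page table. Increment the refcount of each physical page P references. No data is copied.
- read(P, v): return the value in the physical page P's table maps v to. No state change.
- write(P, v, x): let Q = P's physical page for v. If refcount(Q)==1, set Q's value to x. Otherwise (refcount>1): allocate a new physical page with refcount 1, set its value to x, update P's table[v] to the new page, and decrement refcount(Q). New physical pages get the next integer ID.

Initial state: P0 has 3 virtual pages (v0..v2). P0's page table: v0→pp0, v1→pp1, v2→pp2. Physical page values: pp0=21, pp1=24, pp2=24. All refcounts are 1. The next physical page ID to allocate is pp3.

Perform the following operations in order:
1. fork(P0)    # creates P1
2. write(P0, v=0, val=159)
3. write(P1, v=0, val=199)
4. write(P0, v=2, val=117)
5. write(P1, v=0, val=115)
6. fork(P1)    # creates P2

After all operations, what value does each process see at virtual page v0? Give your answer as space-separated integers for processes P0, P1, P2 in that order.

Op 1: fork(P0) -> P1. 3 ppages; refcounts: pp0:2 pp1:2 pp2:2
Op 2: write(P0, v0, 159). refcount(pp0)=2>1 -> COPY to pp3. 4 ppages; refcounts: pp0:1 pp1:2 pp2:2 pp3:1
Op 3: write(P1, v0, 199). refcount(pp0)=1 -> write in place. 4 ppages; refcounts: pp0:1 pp1:2 pp2:2 pp3:1
Op 4: write(P0, v2, 117). refcount(pp2)=2>1 -> COPY to pp4. 5 ppages; refcounts: pp0:1 pp1:2 pp2:1 pp3:1 pp4:1
Op 5: write(P1, v0, 115). refcount(pp0)=1 -> write in place. 5 ppages; refcounts: pp0:1 pp1:2 pp2:1 pp3:1 pp4:1
Op 6: fork(P1) -> P2. 5 ppages; refcounts: pp0:2 pp1:3 pp2:2 pp3:1 pp4:1
P0: v0 -> pp3 = 159
P1: v0 -> pp0 = 115
P2: v0 -> pp0 = 115

Answer: 159 115 115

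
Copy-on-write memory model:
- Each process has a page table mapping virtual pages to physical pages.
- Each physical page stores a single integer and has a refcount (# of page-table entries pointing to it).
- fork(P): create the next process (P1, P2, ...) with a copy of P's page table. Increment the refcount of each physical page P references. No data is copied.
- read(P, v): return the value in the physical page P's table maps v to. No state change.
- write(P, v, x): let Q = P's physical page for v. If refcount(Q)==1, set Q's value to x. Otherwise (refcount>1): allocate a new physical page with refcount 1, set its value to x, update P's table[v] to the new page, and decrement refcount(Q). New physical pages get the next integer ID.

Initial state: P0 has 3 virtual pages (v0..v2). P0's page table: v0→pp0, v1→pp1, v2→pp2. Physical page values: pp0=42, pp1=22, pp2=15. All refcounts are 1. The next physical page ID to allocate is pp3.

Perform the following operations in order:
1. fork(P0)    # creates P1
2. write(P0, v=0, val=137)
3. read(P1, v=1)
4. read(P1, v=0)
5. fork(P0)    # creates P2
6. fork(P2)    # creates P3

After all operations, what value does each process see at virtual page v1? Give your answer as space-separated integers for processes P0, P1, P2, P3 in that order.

Answer: 22 22 22 22

Derivation:
Op 1: fork(P0) -> P1. 3 ppages; refcounts: pp0:2 pp1:2 pp2:2
Op 2: write(P0, v0, 137). refcount(pp0)=2>1 -> COPY to pp3. 4 ppages; refcounts: pp0:1 pp1:2 pp2:2 pp3:1
Op 3: read(P1, v1) -> 22. No state change.
Op 4: read(P1, v0) -> 42. No state change.
Op 5: fork(P0) -> P2. 4 ppages; refcounts: pp0:1 pp1:3 pp2:3 pp3:2
Op 6: fork(P2) -> P3. 4 ppages; refcounts: pp0:1 pp1:4 pp2:4 pp3:3
P0: v1 -> pp1 = 22
P1: v1 -> pp1 = 22
P2: v1 -> pp1 = 22
P3: v1 -> pp1 = 22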